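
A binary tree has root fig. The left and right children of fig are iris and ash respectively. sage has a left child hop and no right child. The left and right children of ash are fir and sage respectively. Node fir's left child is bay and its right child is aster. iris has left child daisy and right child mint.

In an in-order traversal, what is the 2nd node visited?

iris

In-order visits the left subtree, then the node, then the right subtree.
At fig: go left to iris.
  At iris: go left to daisy.
    daisy is a leaf — visit daisy.
  Visit iris.
  At iris: go right to mint.
    mint is a leaf — visit mint.
Visit fig.
At fig: go right to ash.
  At ash: go left to fir.
    At fir: go left to bay.
      bay is a leaf — visit bay.
    Visit fir.
    At fir: go right to aster.
      aster is a leaf — visit aster.
  Visit ash.
  At ash: go right to sage.
    At sage: go left to hop.
      hop is a leaf — visit hop.
    Visit sage.
    At sage: no right child.
Full in-order sequence: daisy, iris, mint, fig, bay, fir, aster, ash, hop, sage.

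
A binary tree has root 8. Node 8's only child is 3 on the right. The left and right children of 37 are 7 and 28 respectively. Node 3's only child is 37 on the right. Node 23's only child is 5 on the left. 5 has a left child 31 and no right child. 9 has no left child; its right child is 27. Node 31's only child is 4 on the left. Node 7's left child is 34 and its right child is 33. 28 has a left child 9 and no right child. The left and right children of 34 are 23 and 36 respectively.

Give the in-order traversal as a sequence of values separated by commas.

In-order visits the left subtree, then the node, then the right subtree.
At 8: no left child.
Visit 8.
At 8: go right to 3.
  At 3: no left child.
  Visit 3.
  At 3: go right to 37.
    At 37: go left to 7.
      At 7: go left to 34.
        At 34: go left to 23.
          At 23: go left to 5.
            At 5: go left to 31.
              At 31: go left to 4.
                4 is a leaf — visit 4.
              Visit 31.
              At 31: no right child.
            Visit 5.
            At 5: no right child.
          Visit 23.
          At 23: no right child.
        Visit 34.
        At 34: go right to 36.
          36 is a leaf — visit 36.
      Visit 7.
      At 7: go right to 33.
        33 is a leaf — visit 33.
    Visit 37.
    At 37: go right to 28.
      At 28: go left to 9.
        At 9: no left child.
        Visit 9.
        At 9: go right to 27.
          27 is a leaf — visit 27.
      Visit 28.
      At 28: no right child.

8, 3, 4, 31, 5, 23, 34, 36, 7, 33, 37, 9, 27, 28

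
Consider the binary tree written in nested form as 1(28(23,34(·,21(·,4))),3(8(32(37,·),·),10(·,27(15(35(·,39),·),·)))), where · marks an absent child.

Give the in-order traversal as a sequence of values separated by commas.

23, 28, 34, 21, 4, 1, 37, 32, 8, 3, 10, 35, 39, 15, 27

In-order visits the left subtree, then the node, then the right subtree.
At 1: go left to 28.
  At 28: go left to 23.
    23 is a leaf — visit 23.
  Visit 28.
  At 28: go right to 34.
    At 34: no left child.
    Visit 34.
    At 34: go right to 21.
      At 21: no left child.
      Visit 21.
      At 21: go right to 4.
        4 is a leaf — visit 4.
Visit 1.
At 1: go right to 3.
  At 3: go left to 8.
    At 8: go left to 32.
      At 32: go left to 37.
        37 is a leaf — visit 37.
      Visit 32.
      At 32: no right child.
    Visit 8.
    At 8: no right child.
  Visit 3.
  At 3: go right to 10.
    At 10: no left child.
    Visit 10.
    At 10: go right to 27.
      At 27: go left to 15.
        At 15: go left to 35.
          At 35: no left child.
          Visit 35.
          At 35: go right to 39.
            39 is a leaf — visit 39.
        Visit 15.
        At 15: no right child.
      Visit 27.
      At 27: no right child.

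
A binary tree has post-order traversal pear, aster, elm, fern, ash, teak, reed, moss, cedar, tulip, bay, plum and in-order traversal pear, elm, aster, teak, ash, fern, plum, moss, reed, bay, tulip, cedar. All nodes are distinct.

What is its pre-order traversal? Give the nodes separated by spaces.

plum teak elm pear aster ash fern bay moss reed tulip cedar

The last element of post-order is the root; it splits in-order into left and right subtrees.
Root plum: left subtree has 6 nodes {pear, elm, aster, teak, ash, fern}, right has 5 {moss, reed, bay, tulip, cedar}.
  Root teak: left subtree has 3 nodes {pear, elm, aster}, right has 2 {ash, fern}.
    Root elm: left subtree has 1 node {pear}, right has 1 {aster}.
    Root ash: left subtree has 0 nodes { }, right has 1 {fern}.
  Root bay: left subtree has 2 nodes {moss, reed}, right has 2 {tulip, cedar}.
    Root moss: left subtree has 0 nodes { }, right has 1 {reed}.
    Root tulip: left subtree has 0 nodes { }, right has 1 {cedar}.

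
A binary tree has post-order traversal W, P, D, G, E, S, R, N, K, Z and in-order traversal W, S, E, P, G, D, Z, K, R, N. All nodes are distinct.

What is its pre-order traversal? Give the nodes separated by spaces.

Z S W E G P D K N R

The last element of post-order is the root; it splits in-order into left and right subtrees.
Root Z: left subtree has 6 nodes {W, S, E, P, G, D}, right has 3 {K, R, N}.
  Root S: left subtree has 1 node {W}, right has 4 {E, P, G, D}.
    Root E: left subtree has 0 nodes { }, right has 3 {P, G, D}.
      Root G: left subtree has 1 node {P}, right has 1 {D}.
  Root K: left subtree has 0 nodes { }, right has 2 {R, N}.
    Root N: left subtree has 1 node {R}, right has 0 { }.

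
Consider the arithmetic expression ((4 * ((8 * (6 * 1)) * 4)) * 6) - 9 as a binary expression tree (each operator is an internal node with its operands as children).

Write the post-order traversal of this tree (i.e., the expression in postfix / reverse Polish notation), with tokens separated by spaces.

Post-order on an expression tree gives postfix notation: for each operator, emit left operand, right operand, then the operator.

4 8 6 1 * * 4 * * 6 * 9 -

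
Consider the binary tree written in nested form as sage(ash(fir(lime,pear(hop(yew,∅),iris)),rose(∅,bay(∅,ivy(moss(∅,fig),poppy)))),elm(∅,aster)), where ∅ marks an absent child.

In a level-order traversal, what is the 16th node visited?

fig

Level-order visits nodes level by level from the root, left to right within each level.
Level 0: sage
Level 1: ash, elm
Level 2: fir, rose, aster
Level 3: lime, pear, bay
Level 4: hop, iris, ivy
Level 5: yew, moss, poppy
Level 6: fig
Full level-order sequence: sage, ash, elm, fir, rose, aster, lime, pear, bay, hop, iris, ivy, yew, moss, poppy, fig.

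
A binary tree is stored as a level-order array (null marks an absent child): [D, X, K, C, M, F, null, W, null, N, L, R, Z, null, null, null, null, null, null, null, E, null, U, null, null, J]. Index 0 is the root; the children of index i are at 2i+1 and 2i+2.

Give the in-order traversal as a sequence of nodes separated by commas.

In-order visits the left subtree, then the node, then the right subtree.
At D: go left to X.
  At X: go left to C.
    At C: go left to W.
      W is a leaf — visit W.
    Visit C.
    At C: no right child.
  Visit X.
  At X: go right to M.
    At M: go left to N.
      At N: no left child.
      Visit N.
      At N: go right to E.
        E is a leaf — visit E.
    Visit M.
    At M: go right to L.
      At L: no left child.
      Visit L.
      At L: go right to U.
        U is a leaf — visit U.
Visit D.
At D: go right to K.
  At K: go left to F.
    At F: go left to R.
      R is a leaf — visit R.
    Visit F.
    At F: go right to Z.
      At Z: go left to J.
        J is a leaf — visit J.
      Visit Z.
      At Z: no right child.
  Visit K.
  At K: no right child.

W, C, X, N, E, M, L, U, D, R, F, J, Z, K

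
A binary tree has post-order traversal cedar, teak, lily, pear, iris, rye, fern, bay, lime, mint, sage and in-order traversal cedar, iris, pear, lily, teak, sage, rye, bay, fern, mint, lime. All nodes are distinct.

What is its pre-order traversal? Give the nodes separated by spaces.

sage iris cedar pear lily teak mint bay rye fern lime

The last element of post-order is the root; it splits in-order into left and right subtrees.
Root sage: left subtree has 5 nodes {cedar, iris, pear, lily, teak}, right has 5 {rye, bay, fern, mint, lime}.
  Root iris: left subtree has 1 node {cedar}, right has 3 {pear, lily, teak}.
    Root pear: left subtree has 0 nodes { }, right has 2 {lily, teak}.
      Root lily: left subtree has 0 nodes { }, right has 1 {teak}.
  Root mint: left subtree has 3 nodes {rye, bay, fern}, right has 1 {lime}.
    Root bay: left subtree has 1 node {rye}, right has 1 {fern}.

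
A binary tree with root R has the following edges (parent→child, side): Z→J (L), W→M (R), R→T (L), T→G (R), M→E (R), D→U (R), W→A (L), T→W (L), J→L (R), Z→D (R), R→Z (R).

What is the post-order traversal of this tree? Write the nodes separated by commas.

Post-order visits the left subtree, then the right subtree, then the node.
At R: go left to T.
  At T: go left to W.
    At W: go left to A.
      A is a leaf — visit A.
    At W: go right to M.
      At M: no left child.
      At M: go right to E.
        E is a leaf — visit E.
      Visit M.
    Visit W.
  At T: go right to G.
    G is a leaf — visit G.
  Visit T.
At R: go right to Z.
  At Z: go left to J.
    At J: no left child.
    At J: go right to L.
      L is a leaf — visit L.
    Visit J.
  At Z: go right to D.
    At D: no left child.
    At D: go right to U.
      U is a leaf — visit U.
    Visit D.
  Visit Z.
Visit R.

A, E, M, W, G, T, L, J, U, D, Z, R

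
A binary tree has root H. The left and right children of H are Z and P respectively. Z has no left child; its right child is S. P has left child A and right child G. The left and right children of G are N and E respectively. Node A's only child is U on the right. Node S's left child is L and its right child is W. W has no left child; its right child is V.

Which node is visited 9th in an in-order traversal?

In-order visits the left subtree, then the node, then the right subtree.
At H: go left to Z.
  At Z: no left child.
  Visit Z.
  At Z: go right to S.
    At S: go left to L.
      L is a leaf — visit L.
    Visit S.
    At S: go right to W.
      At W: no left child.
      Visit W.
      At W: go right to V.
        V is a leaf — visit V.
Visit H.
At H: go right to P.
  At P: go left to A.
    At A: no left child.
    Visit A.
    At A: go right to U.
      U is a leaf — visit U.
  Visit P.
  At P: go right to G.
    At G: go left to N.
      N is a leaf — visit N.
    Visit G.
    At G: go right to E.
      E is a leaf — visit E.
Full in-order sequence: Z, L, S, W, V, H, A, U, P, N, G, E.

P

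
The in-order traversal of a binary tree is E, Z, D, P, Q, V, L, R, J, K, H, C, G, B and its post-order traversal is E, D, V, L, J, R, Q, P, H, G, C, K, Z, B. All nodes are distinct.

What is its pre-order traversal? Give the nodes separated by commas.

The last element of post-order is the root; it splits in-order into left and right subtrees.
Root B: left subtree has 13 nodes {E, Z, D, P, Q, V, L, R, J, K, H, C, G}, right has 0 { }.
  Root Z: left subtree has 1 node {E}, right has 11 {D, P, Q, V, L, R, J, K, H, C, G}.
    Root K: left subtree has 7 nodes {D, P, Q, V, L, R, J}, right has 3 {H, C, G}.
      Root P: left subtree has 1 node {D}, right has 5 {Q, V, L, R, J}.
        Root Q: left subtree has 0 nodes { }, right has 4 {V, L, R, J}.
          Root R: left subtree has 2 nodes {V, L}, right has 1 {J}.
            Root L: left subtree has 1 node {V}, right has 0 { }.
      Root C: left subtree has 1 node {H}, right has 1 {G}.

B, Z, E, K, P, D, Q, R, L, V, J, C, H, G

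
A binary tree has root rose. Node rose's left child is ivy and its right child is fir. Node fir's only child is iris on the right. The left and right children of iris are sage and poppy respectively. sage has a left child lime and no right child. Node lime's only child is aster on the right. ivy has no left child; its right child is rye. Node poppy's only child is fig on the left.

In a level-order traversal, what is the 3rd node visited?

fir

Level-order visits nodes level by level from the root, left to right within each level.
Level 0: rose
Level 1: ivy, fir
Level 2: rye, iris
Level 3: sage, poppy
Level 4: lime, fig
Level 5: aster
Full level-order sequence: rose, ivy, fir, rye, iris, sage, poppy, lime, fig, aster.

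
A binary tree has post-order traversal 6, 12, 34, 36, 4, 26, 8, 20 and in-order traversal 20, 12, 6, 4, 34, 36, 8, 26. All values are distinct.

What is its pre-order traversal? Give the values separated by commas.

20, 8, 4, 12, 6, 36, 34, 26

The last element of post-order is the root; it splits in-order into left and right subtrees.
Root 20: left subtree has 0 nodes { }, right has 7 {12, 6, 4, 34, 36, 8, 26}.
  Root 8: left subtree has 5 nodes {12, 6, 4, 34, 36}, right has 1 {26}.
    Root 4: left subtree has 2 nodes {12, 6}, right has 2 {34, 36}.
      Root 12: left subtree has 0 nodes { }, right has 1 {6}.
      Root 36: left subtree has 1 node {34}, right has 0 { }.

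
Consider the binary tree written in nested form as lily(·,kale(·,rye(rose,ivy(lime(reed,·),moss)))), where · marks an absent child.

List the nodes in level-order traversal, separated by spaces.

lily kale rye rose ivy lime moss reed

Level-order visits nodes level by level from the root, left to right within each level.
Level 0: lily
Level 1: kale
Level 2: rye
Level 3: rose, ivy
Level 4: lime, moss
Level 5: reed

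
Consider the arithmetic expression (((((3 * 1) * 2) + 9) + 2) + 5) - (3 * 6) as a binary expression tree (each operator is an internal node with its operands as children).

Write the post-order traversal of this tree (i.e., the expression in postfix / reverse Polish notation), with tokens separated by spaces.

Post-order on an expression tree gives postfix notation: for each operator, emit left operand, right operand, then the operator.

3 1 * 2 * 9 + 2 + 5 + 3 6 * -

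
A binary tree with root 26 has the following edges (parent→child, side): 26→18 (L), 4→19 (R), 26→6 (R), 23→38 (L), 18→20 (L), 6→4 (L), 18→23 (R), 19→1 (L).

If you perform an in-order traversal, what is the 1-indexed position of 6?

9

In-order visits the left subtree, then the node, then the right subtree.
At 26: go left to 18.
  At 18: go left to 20.
    20 is a leaf — visit 20.
  Visit 18.
  At 18: go right to 23.
    At 23: go left to 38.
      38 is a leaf — visit 38.
    Visit 23.
    At 23: no right child.
Visit 26.
At 26: go right to 6.
  At 6: go left to 4.
    At 4: no left child.
    Visit 4.
    At 4: go right to 19.
      At 19: go left to 1.
        1 is a leaf — visit 1.
      Visit 19.
      At 19: no right child.
  Visit 6.
  At 6: no right child.
Full in-order sequence: 20, 18, 38, 23, 26, 4, 1, 19, 6.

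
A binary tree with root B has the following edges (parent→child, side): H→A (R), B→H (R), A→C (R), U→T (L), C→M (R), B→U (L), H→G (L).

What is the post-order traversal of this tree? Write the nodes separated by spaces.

T U G M C A H B

Post-order visits the left subtree, then the right subtree, then the node.
At B: go left to U.
  At U: go left to T.
    T is a leaf — visit T.
  At U: no right child.
  Visit U.
At B: go right to H.
  At H: go left to G.
    G is a leaf — visit G.
  At H: go right to A.
    At A: no left child.
    At A: go right to C.
      At C: no left child.
      At C: go right to M.
        M is a leaf — visit M.
      Visit C.
    Visit A.
  Visit H.
Visit B.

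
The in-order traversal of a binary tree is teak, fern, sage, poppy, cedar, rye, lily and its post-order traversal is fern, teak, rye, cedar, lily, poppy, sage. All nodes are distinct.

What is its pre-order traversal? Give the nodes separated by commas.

sage, teak, fern, poppy, lily, cedar, rye

The last element of post-order is the root; it splits in-order into left and right subtrees.
Root sage: left subtree has 2 nodes {teak, fern}, right has 4 {poppy, cedar, rye, lily}.
  Root teak: left subtree has 0 nodes { }, right has 1 {fern}.
  Root poppy: left subtree has 0 nodes { }, right has 3 {cedar, rye, lily}.
    Root lily: left subtree has 2 nodes {cedar, rye}, right has 0 { }.
      Root cedar: left subtree has 0 nodes { }, right has 1 {rye}.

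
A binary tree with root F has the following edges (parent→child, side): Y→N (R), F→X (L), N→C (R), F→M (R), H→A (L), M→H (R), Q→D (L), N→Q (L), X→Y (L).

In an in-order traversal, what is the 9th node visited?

In-order visits the left subtree, then the node, then the right subtree.
At F: go left to X.
  At X: go left to Y.
    At Y: no left child.
    Visit Y.
    At Y: go right to N.
      At N: go left to Q.
        At Q: go left to D.
          D is a leaf — visit D.
        Visit Q.
        At Q: no right child.
      Visit N.
      At N: go right to C.
        C is a leaf — visit C.
  Visit X.
  At X: no right child.
Visit F.
At F: go right to M.
  At M: no left child.
  Visit M.
  At M: go right to H.
    At H: go left to A.
      A is a leaf — visit A.
    Visit H.
    At H: no right child.
Full in-order sequence: Y, D, Q, N, C, X, F, M, A, H.

A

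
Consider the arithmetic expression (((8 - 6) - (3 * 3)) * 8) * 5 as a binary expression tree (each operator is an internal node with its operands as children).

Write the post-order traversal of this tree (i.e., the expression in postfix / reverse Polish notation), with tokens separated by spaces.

Post-order on an expression tree gives postfix notation: for each operator, emit left operand, right operand, then the operator.

8 6 - 3 3 * - 8 * 5 *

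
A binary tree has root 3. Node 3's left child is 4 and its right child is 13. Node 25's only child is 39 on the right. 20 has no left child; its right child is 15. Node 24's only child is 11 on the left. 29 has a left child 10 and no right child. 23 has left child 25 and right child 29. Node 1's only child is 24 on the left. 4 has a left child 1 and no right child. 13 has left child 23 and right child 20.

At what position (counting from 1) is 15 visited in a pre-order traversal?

13

Pre-order visits the node, then its left subtree, then its right subtree.
Visit 3.
At 3: go left to 4.
  Visit 4.
  At 4: go left to 1.
    Visit 1.
    At 1: go left to 24.
      Visit 24.
      At 24: go left to 11.
        11 is a leaf — visit 11.
      At 24: no right child.
    At 1: no right child.
  At 4: no right child.
At 3: go right to 13.
  Visit 13.
  At 13: go left to 23.
    Visit 23.
    At 23: go left to 25.
      Visit 25.
      At 25: no left child.
      At 25: go right to 39.
        39 is a leaf — visit 39.
    At 23: go right to 29.
      Visit 29.
      At 29: go left to 10.
        10 is a leaf — visit 10.
      At 29: no right child.
  At 13: go right to 20.
    Visit 20.
    At 20: no left child.
    At 20: go right to 15.
      15 is a leaf — visit 15.
Full pre-order sequence: 3, 4, 1, 24, 11, 13, 23, 25, 39, 29, 10, 20, 15.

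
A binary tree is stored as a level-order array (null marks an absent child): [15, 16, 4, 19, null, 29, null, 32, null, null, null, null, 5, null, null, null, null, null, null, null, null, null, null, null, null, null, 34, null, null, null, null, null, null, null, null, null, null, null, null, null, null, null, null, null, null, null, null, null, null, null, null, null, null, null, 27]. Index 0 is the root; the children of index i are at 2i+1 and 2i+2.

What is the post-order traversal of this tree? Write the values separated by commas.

32, 19, 16, 27, 34, 5, 29, 4, 15

Post-order visits the left subtree, then the right subtree, then the node.
At 15: go left to 16.
  At 16: go left to 19.
    At 19: go left to 32.
      32 is a leaf — visit 32.
    At 19: no right child.
    Visit 19.
  At 16: no right child.
  Visit 16.
At 15: go right to 4.
  At 4: go left to 29.
    At 29: no left child.
    At 29: go right to 5.
      At 5: no left child.
      At 5: go right to 34.
        At 34: no left child.
        At 34: go right to 27.
          27 is a leaf — visit 27.
        Visit 34.
      Visit 5.
    Visit 29.
  At 4: no right child.
  Visit 4.
Visit 15.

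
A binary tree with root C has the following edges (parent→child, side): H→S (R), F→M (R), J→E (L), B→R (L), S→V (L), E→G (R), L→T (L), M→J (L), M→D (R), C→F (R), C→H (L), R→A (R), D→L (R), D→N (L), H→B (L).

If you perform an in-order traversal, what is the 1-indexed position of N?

13

In-order visits the left subtree, then the node, then the right subtree.
At C: go left to H.
  At H: go left to B.
    At B: go left to R.
      At R: no left child.
      Visit R.
      At R: go right to A.
        A is a leaf — visit A.
    Visit B.
    At B: no right child.
  Visit H.
  At H: go right to S.
    At S: go left to V.
      V is a leaf — visit V.
    Visit S.
    At S: no right child.
Visit C.
At C: go right to F.
  At F: no left child.
  Visit F.
  At F: go right to M.
    At M: go left to J.
      At J: go left to E.
        At E: no left child.
        Visit E.
        At E: go right to G.
          G is a leaf — visit G.
      Visit J.
      At J: no right child.
    Visit M.
    At M: go right to D.
      At D: go left to N.
        N is a leaf — visit N.
      Visit D.
      At D: go right to L.
        At L: go left to T.
          T is a leaf — visit T.
        Visit L.
        At L: no right child.
Full in-order sequence: R, A, B, H, V, S, C, F, E, G, J, M, N, D, T, L.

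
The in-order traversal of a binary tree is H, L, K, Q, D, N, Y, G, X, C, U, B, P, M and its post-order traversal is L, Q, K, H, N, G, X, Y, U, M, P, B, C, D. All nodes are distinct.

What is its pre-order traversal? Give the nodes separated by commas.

D, H, K, L, Q, C, Y, N, X, G, B, U, P, M

The last element of post-order is the root; it splits in-order into left and right subtrees.
Root D: left subtree has 4 nodes {H, L, K, Q}, right has 9 {N, Y, G, X, C, U, B, P, M}.
  Root H: left subtree has 0 nodes { }, right has 3 {L, K, Q}.
    Root K: left subtree has 1 node {L}, right has 1 {Q}.
  Root C: left subtree has 4 nodes {N, Y, G, X}, right has 4 {U, B, P, M}.
    Root Y: left subtree has 1 node {N}, right has 2 {G, X}.
      Root X: left subtree has 1 node {G}, right has 0 { }.
    Root B: left subtree has 1 node {U}, right has 2 {P, M}.
      Root P: left subtree has 0 nodes { }, right has 1 {M}.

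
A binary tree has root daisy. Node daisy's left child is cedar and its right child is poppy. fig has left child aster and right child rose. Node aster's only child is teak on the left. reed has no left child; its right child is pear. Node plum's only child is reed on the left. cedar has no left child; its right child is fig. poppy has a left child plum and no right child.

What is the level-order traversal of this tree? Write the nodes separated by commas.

Level-order visits nodes level by level from the root, left to right within each level.
Level 0: daisy
Level 1: cedar, poppy
Level 2: fig, plum
Level 3: aster, rose, reed
Level 4: teak, pear

daisy, cedar, poppy, fig, plum, aster, rose, reed, teak, pear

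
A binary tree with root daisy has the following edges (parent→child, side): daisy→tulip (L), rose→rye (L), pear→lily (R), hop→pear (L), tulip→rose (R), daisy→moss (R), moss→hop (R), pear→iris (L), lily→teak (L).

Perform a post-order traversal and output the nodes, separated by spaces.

Post-order visits the left subtree, then the right subtree, then the node.
At daisy: go left to tulip.
  At tulip: no left child.
  At tulip: go right to rose.
    At rose: go left to rye.
      rye is a leaf — visit rye.
    At rose: no right child.
    Visit rose.
  Visit tulip.
At daisy: go right to moss.
  At moss: no left child.
  At moss: go right to hop.
    At hop: go left to pear.
      At pear: go left to iris.
        iris is a leaf — visit iris.
      At pear: go right to lily.
        At lily: go left to teak.
          teak is a leaf — visit teak.
        At lily: no right child.
        Visit lily.
      Visit pear.
    At hop: no right child.
    Visit hop.
  Visit moss.
Visit daisy.

rye rose tulip iris teak lily pear hop moss daisy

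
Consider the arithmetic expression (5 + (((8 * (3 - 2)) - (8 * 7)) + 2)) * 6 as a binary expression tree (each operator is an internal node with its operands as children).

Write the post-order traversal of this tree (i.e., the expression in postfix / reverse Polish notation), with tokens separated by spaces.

Post-order on an expression tree gives postfix notation: for each operator, emit left operand, right operand, then the operator.

5 8 3 2 - * 8 7 * - 2 + + 6 *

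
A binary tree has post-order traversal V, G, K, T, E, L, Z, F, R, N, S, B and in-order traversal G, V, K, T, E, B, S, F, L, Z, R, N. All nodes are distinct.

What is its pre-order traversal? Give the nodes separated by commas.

B, E, T, K, G, V, S, N, R, F, Z, L

The last element of post-order is the root; it splits in-order into left and right subtrees.
Root B: left subtree has 5 nodes {G, V, K, T, E}, right has 6 {S, F, L, Z, R, N}.
  Root E: left subtree has 4 nodes {G, V, K, T}, right has 0 { }.
    Root T: left subtree has 3 nodes {G, V, K}, right has 0 { }.
      Root K: left subtree has 2 nodes {G, V}, right has 0 { }.
        Root G: left subtree has 0 nodes { }, right has 1 {V}.
  Root S: left subtree has 0 nodes { }, right has 5 {F, L, Z, R, N}.
    Root N: left subtree has 4 nodes {F, L, Z, R}, right has 0 { }.
      Root R: left subtree has 3 nodes {F, L, Z}, right has 0 { }.
        Root F: left subtree has 0 nodes { }, right has 2 {L, Z}.
          Root Z: left subtree has 1 node {L}, right has 0 { }.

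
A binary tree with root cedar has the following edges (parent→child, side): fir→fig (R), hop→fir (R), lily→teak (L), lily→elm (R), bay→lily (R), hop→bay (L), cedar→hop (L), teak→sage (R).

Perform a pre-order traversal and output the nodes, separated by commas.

cedar, hop, bay, lily, teak, sage, elm, fir, fig

Pre-order visits the node, then its left subtree, then its right subtree.
Visit cedar.
At cedar: go left to hop.
  Visit hop.
  At hop: go left to bay.
    Visit bay.
    At bay: no left child.
    At bay: go right to lily.
      Visit lily.
      At lily: go left to teak.
        Visit teak.
        At teak: no left child.
        At teak: go right to sage.
          sage is a leaf — visit sage.
      At lily: go right to elm.
        elm is a leaf — visit elm.
  At hop: go right to fir.
    Visit fir.
    At fir: no left child.
    At fir: go right to fig.
      fig is a leaf — visit fig.
At cedar: no right child.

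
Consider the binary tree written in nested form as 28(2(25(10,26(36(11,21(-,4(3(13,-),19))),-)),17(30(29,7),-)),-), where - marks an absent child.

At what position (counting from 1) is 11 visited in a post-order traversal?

Post-order visits the left subtree, then the right subtree, then the node.
At 28: go left to 2.
  At 2: go left to 25.
    At 25: go left to 10.
      10 is a leaf — visit 10.
    At 25: go right to 26.
      At 26: go left to 36.
        At 36: go left to 11.
          11 is a leaf — visit 11.
        At 36: go right to 21.
          At 21: no left child.
          At 21: go right to 4.
            At 4: go left to 3.
              At 3: go left to 13.
                13 is a leaf — visit 13.
              At 3: no right child.
              Visit 3.
            At 4: go right to 19.
              19 is a leaf — visit 19.
            Visit 4.
          Visit 21.
        Visit 36.
      At 26: no right child.
      Visit 26.
    Visit 25.
  At 2: go right to 17.
    At 17: go left to 30.
      At 30: go left to 29.
        29 is a leaf — visit 29.
      At 30: go right to 7.
        7 is a leaf — visit 7.
      Visit 30.
    At 17: no right child.
    Visit 17.
  Visit 2.
At 28: no right child.
Visit 28.
Full post-order sequence: 10, 11, 13, 3, 19, 4, 21, 36, 26, 25, 29, 7, 30, 17, 2, 28.

2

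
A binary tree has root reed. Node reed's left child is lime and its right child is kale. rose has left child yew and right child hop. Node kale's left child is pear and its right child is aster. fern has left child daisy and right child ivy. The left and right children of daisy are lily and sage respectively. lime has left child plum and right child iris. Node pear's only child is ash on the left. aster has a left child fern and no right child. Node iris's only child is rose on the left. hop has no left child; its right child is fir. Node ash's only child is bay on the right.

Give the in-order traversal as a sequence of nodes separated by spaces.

In-order visits the left subtree, then the node, then the right subtree.
At reed: go left to lime.
  At lime: go left to plum.
    plum is a leaf — visit plum.
  Visit lime.
  At lime: go right to iris.
    At iris: go left to rose.
      At rose: go left to yew.
        yew is a leaf — visit yew.
      Visit rose.
      At rose: go right to hop.
        At hop: no left child.
        Visit hop.
        At hop: go right to fir.
          fir is a leaf — visit fir.
    Visit iris.
    At iris: no right child.
Visit reed.
At reed: go right to kale.
  At kale: go left to pear.
    At pear: go left to ash.
      At ash: no left child.
      Visit ash.
      At ash: go right to bay.
        bay is a leaf — visit bay.
    Visit pear.
    At pear: no right child.
  Visit kale.
  At kale: go right to aster.
    At aster: go left to fern.
      At fern: go left to daisy.
        At daisy: go left to lily.
          lily is a leaf — visit lily.
        Visit daisy.
        At daisy: go right to sage.
          sage is a leaf — visit sage.
      Visit fern.
      At fern: go right to ivy.
        ivy is a leaf — visit ivy.
    Visit aster.
    At aster: no right child.

plum lime yew rose hop fir iris reed ash bay pear kale lily daisy sage fern ivy aster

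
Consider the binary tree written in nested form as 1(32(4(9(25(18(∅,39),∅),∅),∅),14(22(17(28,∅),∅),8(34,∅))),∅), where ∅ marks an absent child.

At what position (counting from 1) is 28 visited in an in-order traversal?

In-order visits the left subtree, then the node, then the right subtree.
At 1: go left to 32.
  At 32: go left to 4.
    At 4: go left to 9.
      At 9: go left to 25.
        At 25: go left to 18.
          At 18: no left child.
          Visit 18.
          At 18: go right to 39.
            39 is a leaf — visit 39.
        Visit 25.
        At 25: no right child.
      Visit 9.
      At 9: no right child.
    Visit 4.
    At 4: no right child.
  Visit 32.
  At 32: go right to 14.
    At 14: go left to 22.
      At 22: go left to 17.
        At 17: go left to 28.
          28 is a leaf — visit 28.
        Visit 17.
        At 17: no right child.
      Visit 22.
      At 22: no right child.
    Visit 14.
    At 14: go right to 8.
      At 8: go left to 34.
        34 is a leaf — visit 34.
      Visit 8.
      At 8: no right child.
Visit 1.
At 1: no right child.
Full in-order sequence: 18, 39, 25, 9, 4, 32, 28, 17, 22, 14, 34, 8, 1.

7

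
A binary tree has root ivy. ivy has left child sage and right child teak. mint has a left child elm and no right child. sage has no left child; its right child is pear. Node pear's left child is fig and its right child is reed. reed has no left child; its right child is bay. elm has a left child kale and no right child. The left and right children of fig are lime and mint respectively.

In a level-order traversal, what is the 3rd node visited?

Level-order visits nodes level by level from the root, left to right within each level.
Level 0: ivy
Level 1: sage, teak
Level 2: pear
Level 3: fig, reed
Level 4: lime, mint, bay
Level 5: elm
Level 6: kale
Full level-order sequence: ivy, sage, teak, pear, fig, reed, lime, mint, bay, elm, kale.

teak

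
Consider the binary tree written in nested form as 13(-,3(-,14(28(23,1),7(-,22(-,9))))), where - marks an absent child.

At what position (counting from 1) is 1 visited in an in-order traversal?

5

In-order visits the left subtree, then the node, then the right subtree.
At 13: no left child.
Visit 13.
At 13: go right to 3.
  At 3: no left child.
  Visit 3.
  At 3: go right to 14.
    At 14: go left to 28.
      At 28: go left to 23.
        23 is a leaf — visit 23.
      Visit 28.
      At 28: go right to 1.
        1 is a leaf — visit 1.
    Visit 14.
    At 14: go right to 7.
      At 7: no left child.
      Visit 7.
      At 7: go right to 22.
        At 22: no left child.
        Visit 22.
        At 22: go right to 9.
          9 is a leaf — visit 9.
Full in-order sequence: 13, 3, 23, 28, 1, 14, 7, 22, 9.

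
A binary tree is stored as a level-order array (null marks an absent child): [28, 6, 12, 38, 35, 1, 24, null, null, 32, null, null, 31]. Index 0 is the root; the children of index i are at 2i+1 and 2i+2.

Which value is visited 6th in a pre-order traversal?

12

Pre-order visits the node, then its left subtree, then its right subtree.
Visit 28.
At 28: go left to 6.
  Visit 6.
  At 6: go left to 38.
    38 is a leaf — visit 38.
  At 6: go right to 35.
    Visit 35.
    At 35: go left to 32.
      32 is a leaf — visit 32.
    At 35: no right child.
At 28: go right to 12.
  Visit 12.
  At 12: go left to 1.
    Visit 1.
    At 1: no left child.
    At 1: go right to 31.
      31 is a leaf — visit 31.
  At 12: go right to 24.
    24 is a leaf — visit 24.
Full pre-order sequence: 28, 6, 38, 35, 32, 12, 1, 31, 24.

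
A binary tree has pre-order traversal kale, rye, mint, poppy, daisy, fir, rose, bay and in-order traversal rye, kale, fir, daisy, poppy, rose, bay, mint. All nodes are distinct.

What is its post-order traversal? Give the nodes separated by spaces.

The first element of pre-order is the root; it splits in-order into left and right subtrees.
Root kale: left subtree has 1 node {rye}, right has 6 {fir, daisy, poppy, rose, bay, mint}.
  Root mint: left subtree has 5 nodes {fir, daisy, poppy, rose, bay}, right has 0 { }.
    Root poppy: left subtree has 2 nodes {fir, daisy}, right has 2 {rose, bay}.
      Root daisy: left subtree has 1 node {fir}, right has 0 { }.
      Root rose: left subtree has 0 nodes { }, right has 1 {bay}.

rye fir daisy bay rose poppy mint kale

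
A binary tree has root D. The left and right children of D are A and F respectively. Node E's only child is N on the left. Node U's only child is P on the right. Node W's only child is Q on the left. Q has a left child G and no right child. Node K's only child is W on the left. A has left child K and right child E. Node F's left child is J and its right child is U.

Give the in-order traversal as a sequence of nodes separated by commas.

In-order visits the left subtree, then the node, then the right subtree.
At D: go left to A.
  At A: go left to K.
    At K: go left to W.
      At W: go left to Q.
        At Q: go left to G.
          G is a leaf — visit G.
        Visit Q.
        At Q: no right child.
      Visit W.
      At W: no right child.
    Visit K.
    At K: no right child.
  Visit A.
  At A: go right to E.
    At E: go left to N.
      N is a leaf — visit N.
    Visit E.
    At E: no right child.
Visit D.
At D: go right to F.
  At F: go left to J.
    J is a leaf — visit J.
  Visit F.
  At F: go right to U.
    At U: no left child.
    Visit U.
    At U: go right to P.
      P is a leaf — visit P.

G, Q, W, K, A, N, E, D, J, F, U, P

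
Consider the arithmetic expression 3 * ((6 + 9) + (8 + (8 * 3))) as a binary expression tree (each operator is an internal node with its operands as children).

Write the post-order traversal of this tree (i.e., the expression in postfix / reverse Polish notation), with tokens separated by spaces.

3 6 9 + 8 8 3 * + + *

Post-order on an expression tree gives postfix notation: for each operator, emit left operand, right operand, then the operator.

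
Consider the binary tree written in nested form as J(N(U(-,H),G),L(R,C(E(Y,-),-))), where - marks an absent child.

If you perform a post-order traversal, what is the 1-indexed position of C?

Post-order visits the left subtree, then the right subtree, then the node.
At J: go left to N.
  At N: go left to U.
    At U: no left child.
    At U: go right to H.
      H is a leaf — visit H.
    Visit U.
  At N: go right to G.
    G is a leaf — visit G.
  Visit N.
At J: go right to L.
  At L: go left to R.
    R is a leaf — visit R.
  At L: go right to C.
    At C: go left to E.
      At E: go left to Y.
        Y is a leaf — visit Y.
      At E: no right child.
      Visit E.
    At C: no right child.
    Visit C.
  Visit L.
Visit J.
Full post-order sequence: H, U, G, N, R, Y, E, C, L, J.

8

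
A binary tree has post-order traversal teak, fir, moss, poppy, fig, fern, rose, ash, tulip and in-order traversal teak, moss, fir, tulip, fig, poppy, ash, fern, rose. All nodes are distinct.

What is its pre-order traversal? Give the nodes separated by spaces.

tulip moss teak fir ash fig poppy rose fern

The last element of post-order is the root; it splits in-order into left and right subtrees.
Root tulip: left subtree has 3 nodes {teak, moss, fir}, right has 5 {fig, poppy, ash, fern, rose}.
  Root moss: left subtree has 1 node {teak}, right has 1 {fir}.
  Root ash: left subtree has 2 nodes {fig, poppy}, right has 2 {fern, rose}.
    Root fig: left subtree has 0 nodes { }, right has 1 {poppy}.
    Root rose: left subtree has 1 node {fern}, right has 0 { }.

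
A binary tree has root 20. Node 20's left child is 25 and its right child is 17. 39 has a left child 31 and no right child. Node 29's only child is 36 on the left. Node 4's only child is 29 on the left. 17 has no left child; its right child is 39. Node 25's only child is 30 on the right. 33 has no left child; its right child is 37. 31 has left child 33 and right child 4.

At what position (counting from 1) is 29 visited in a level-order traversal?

Level-order visits nodes level by level from the root, left to right within each level.
Level 0: 20
Level 1: 25, 17
Level 2: 30, 39
Level 3: 31
Level 4: 33, 4
Level 5: 37, 29
Level 6: 36
Full level-order sequence: 20, 25, 17, 30, 39, 31, 33, 4, 37, 29, 36.

10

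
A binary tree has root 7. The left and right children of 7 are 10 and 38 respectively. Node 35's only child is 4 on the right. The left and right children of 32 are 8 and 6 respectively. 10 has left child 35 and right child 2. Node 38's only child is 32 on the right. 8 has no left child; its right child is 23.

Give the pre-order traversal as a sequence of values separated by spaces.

7 10 35 4 2 38 32 8 23 6

Pre-order visits the node, then its left subtree, then its right subtree.
Visit 7.
At 7: go left to 10.
  Visit 10.
  At 10: go left to 35.
    Visit 35.
    At 35: no left child.
    At 35: go right to 4.
      4 is a leaf — visit 4.
  At 10: go right to 2.
    2 is a leaf — visit 2.
At 7: go right to 38.
  Visit 38.
  At 38: no left child.
  At 38: go right to 32.
    Visit 32.
    At 32: go left to 8.
      Visit 8.
      At 8: no left child.
      At 8: go right to 23.
        23 is a leaf — visit 23.
    At 32: go right to 6.
      6 is a leaf — visit 6.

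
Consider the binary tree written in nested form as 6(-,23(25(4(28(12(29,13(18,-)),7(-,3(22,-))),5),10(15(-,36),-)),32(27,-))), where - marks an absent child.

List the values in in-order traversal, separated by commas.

In-order visits the left subtree, then the node, then the right subtree.
At 6: no left child.
Visit 6.
At 6: go right to 23.
  At 23: go left to 25.
    At 25: go left to 4.
      At 4: go left to 28.
        At 28: go left to 12.
          At 12: go left to 29.
            29 is a leaf — visit 29.
          Visit 12.
          At 12: go right to 13.
            At 13: go left to 18.
              18 is a leaf — visit 18.
            Visit 13.
            At 13: no right child.
        Visit 28.
        At 28: go right to 7.
          At 7: no left child.
          Visit 7.
          At 7: go right to 3.
            At 3: go left to 22.
              22 is a leaf — visit 22.
            Visit 3.
            At 3: no right child.
      Visit 4.
      At 4: go right to 5.
        5 is a leaf — visit 5.
    Visit 25.
    At 25: go right to 10.
      At 10: go left to 15.
        At 15: no left child.
        Visit 15.
        At 15: go right to 36.
          36 is a leaf — visit 36.
      Visit 10.
      At 10: no right child.
  Visit 23.
  At 23: go right to 32.
    At 32: go left to 27.
      27 is a leaf — visit 27.
    Visit 32.
    At 32: no right child.

6, 29, 12, 18, 13, 28, 7, 22, 3, 4, 5, 25, 15, 36, 10, 23, 27, 32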